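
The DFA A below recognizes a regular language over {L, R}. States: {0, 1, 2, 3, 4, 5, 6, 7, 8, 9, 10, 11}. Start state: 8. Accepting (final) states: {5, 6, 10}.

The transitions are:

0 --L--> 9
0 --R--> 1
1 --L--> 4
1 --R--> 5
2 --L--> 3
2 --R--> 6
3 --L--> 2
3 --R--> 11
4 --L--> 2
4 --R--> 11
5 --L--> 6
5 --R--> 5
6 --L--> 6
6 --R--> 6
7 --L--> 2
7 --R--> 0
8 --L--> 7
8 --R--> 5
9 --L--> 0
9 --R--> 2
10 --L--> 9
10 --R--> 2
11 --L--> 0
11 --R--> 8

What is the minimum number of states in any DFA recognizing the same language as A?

4

States {10} cannot be reached from the start state, so discard them.
Initial partition by acceptance: {5,6} | {0,1,2,3,4,7,8,9,11}.
Refine {0,1,2,3,4,7,8,9,11} on symbol R: members go to different blocks, giving {0,3,4,7,9,11} and {1,2,8}.
Refine {0,3,4,7,9,11} on symbol L: members go to different blocks, giving {0,9,11} and {3,4,7}.
No further refinement is possible. Final partition (4 blocks): {5,6} | {0,9,11} | {1,2,8} | {3,4,7}.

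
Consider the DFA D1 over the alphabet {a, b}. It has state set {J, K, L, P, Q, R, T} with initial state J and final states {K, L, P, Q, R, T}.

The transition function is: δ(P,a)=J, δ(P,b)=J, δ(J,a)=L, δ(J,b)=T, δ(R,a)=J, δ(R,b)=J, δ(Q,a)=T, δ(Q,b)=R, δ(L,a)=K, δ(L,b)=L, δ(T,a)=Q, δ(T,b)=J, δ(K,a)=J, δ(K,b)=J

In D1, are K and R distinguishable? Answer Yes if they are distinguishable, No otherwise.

No

First remove the unreachable states {P}; 6 states remain.
P0 = {K,L,Q,R,T} | {J}.
Refine {K,L,Q,R,T} on symbol a: members go to different blocks, giving {L,Q,T} and {K,R}.
Split {L,Q,T} by δ(·,a) → {Q,T} and {L}.
On input b, block {Q,T} splits into {T} and {Q}.
Stable partition: {T} | {J} | {K,R} | {L} | {Q} — 5 equivalence classes.
K and R lie in the same block of the stable partition, so they are equivalent — no string distinguishes them.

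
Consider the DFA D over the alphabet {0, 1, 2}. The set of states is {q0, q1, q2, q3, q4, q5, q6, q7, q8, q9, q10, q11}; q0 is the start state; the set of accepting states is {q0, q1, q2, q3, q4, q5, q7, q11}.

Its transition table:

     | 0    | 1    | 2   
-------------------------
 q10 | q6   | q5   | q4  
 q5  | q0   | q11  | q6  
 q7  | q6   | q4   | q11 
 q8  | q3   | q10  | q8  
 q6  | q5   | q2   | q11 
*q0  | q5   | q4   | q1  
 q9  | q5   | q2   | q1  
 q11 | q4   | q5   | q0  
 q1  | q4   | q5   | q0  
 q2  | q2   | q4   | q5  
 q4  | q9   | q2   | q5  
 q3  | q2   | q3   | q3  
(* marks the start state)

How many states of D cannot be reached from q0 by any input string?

Starting at q0 and following transitions, the reachable set is {q0, q1, q2, q4, q5, q6, q9, q11}. That leaves q3, q7, q8, q10 unreachable — 4 in total.

4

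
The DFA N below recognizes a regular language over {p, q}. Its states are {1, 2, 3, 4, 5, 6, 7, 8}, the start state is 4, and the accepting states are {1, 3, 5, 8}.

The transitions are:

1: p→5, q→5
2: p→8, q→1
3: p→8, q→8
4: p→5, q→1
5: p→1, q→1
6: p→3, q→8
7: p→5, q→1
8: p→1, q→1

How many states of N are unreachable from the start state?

5

Starting at 4 and following transitions, the reachable set is {1, 4, 5}. That leaves 2, 3, 6, 7, 8 unreachable — 5 in total.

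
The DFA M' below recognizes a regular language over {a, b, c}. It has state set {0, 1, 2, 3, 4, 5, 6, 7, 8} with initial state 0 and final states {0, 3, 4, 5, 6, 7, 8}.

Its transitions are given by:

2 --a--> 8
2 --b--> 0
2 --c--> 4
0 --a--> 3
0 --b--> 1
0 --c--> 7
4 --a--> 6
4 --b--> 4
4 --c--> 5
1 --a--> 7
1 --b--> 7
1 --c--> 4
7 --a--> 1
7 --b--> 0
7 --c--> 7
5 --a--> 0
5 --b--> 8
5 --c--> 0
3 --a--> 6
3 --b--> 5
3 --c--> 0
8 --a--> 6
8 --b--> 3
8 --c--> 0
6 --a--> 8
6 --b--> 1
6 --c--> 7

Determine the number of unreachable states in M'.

No path from 0 leads to 2; the other 8 states are all reachable.

1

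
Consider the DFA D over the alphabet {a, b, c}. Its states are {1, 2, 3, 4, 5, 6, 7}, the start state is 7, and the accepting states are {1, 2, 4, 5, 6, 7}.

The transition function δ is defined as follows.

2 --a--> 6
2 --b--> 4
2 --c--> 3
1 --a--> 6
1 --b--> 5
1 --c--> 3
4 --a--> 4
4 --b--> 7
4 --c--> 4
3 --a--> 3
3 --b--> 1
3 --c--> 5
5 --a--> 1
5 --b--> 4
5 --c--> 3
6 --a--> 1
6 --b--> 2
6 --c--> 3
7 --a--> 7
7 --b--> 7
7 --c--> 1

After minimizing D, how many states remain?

All states are reachable from the start state.
P0 = {1,2,4,5,6,7} | {3}.
On input c, block {1,2,4,5,6,7} splits into {1,2,5,6} and {4,7}.
Refine {1,2,5,6} on symbol b: members go to different blocks, giving {1,6} and {2,5}.
Refine {4,7} on symbol c: members go to different blocks, giving {4} and {7}.
No further refinement is possible. Final partition (5 blocks): {1,6} | {3} | {4} | {2,5} | {7}.

5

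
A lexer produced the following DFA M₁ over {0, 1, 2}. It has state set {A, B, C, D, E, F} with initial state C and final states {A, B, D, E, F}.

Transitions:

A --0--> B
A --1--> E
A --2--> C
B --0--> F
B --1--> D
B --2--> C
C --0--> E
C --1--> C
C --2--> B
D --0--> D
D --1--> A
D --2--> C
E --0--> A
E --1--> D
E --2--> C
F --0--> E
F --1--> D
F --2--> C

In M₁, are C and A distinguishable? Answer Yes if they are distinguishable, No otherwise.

P0 = {A,B,D,E,F} | {C}.
The partition is now stable with 2 blocks: {A,B,D,E,F} | {C}.
C and A end up in different blocks, so they are distinguishable. For instance, the string 'ε' is accepted from only A.

Yes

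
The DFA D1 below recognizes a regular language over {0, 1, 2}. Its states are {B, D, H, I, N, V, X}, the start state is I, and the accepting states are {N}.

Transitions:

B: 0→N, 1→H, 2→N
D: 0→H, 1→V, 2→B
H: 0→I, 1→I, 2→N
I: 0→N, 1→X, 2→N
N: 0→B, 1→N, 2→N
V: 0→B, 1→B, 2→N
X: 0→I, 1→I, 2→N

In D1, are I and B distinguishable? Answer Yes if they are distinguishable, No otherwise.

States {D,V} cannot be reached from the start state, so discard them.
Initial partition by acceptance: {N} | {B,H,I,X}.
Split {B,H,I,X} by δ(·,0) → {H,X} and {B,I}.
Stable partition: {N} | {H,X} | {B,I} — 3 equivalence classes.
I and B lie in the same block of the stable partition, so they are equivalent — no string distinguishes them.

No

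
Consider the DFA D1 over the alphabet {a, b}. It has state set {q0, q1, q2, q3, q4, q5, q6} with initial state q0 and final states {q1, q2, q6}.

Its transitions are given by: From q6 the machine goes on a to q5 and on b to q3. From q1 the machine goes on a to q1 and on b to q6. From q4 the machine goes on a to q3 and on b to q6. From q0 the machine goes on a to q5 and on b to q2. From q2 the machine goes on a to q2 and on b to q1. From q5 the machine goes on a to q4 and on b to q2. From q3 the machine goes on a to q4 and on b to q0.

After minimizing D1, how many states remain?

7

Every state is reachable, so we keep all 7.
Initial partition by acceptance: {q1,q2,q6} | {q0,q3,q4,q5}.
On input a, block {q1,q2,q6} splits into {q1,q2} and {q6}.
Refine {q1,q2} on symbol b: members go to different blocks, giving {q1} and {q2}.
Refine {q0,q3,q4,q5} on symbol b: members go to different blocks, giving {q0,q5} and {q3} and {q4}.
Refine {q0,q5} on symbol a: members go to different blocks, giving {q0} and {q5}.
No further refinement is possible. Final partition (7 blocks): {q1} | {q0} | {q6} | {q2} | {q3} | {q4} | {q5}.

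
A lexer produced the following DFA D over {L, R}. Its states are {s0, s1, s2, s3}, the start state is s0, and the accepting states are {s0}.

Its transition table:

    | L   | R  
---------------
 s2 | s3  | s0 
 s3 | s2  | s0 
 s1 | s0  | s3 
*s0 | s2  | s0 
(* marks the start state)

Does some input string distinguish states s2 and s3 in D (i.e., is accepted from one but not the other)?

Reachable states from the start: {s0,s2,s3}. Unreachable: {s1} — drop them.
Initial partition by acceptance: {s0} | {s2,s3}.
The partition is now stable with 2 blocks: {s0} | {s2,s3}.
s2 and s3 lie in the same block of the stable partition, so they are equivalent — no string distinguishes them.

No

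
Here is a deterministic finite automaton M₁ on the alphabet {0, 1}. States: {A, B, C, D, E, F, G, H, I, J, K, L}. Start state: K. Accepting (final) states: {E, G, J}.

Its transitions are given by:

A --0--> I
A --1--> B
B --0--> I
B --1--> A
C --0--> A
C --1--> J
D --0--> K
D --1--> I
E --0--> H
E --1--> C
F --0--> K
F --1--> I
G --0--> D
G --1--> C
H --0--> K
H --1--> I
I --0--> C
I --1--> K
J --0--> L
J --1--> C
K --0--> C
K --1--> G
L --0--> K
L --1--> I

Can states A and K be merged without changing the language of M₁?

States {E,F,H} cannot be reached from the start state, so discard them.
P0 = {G,J} | {A,B,C,D,I,K,L}.
On input 1, block {A,B,C,D,I,K,L} splits into {A,B,D,I,L} and {C,K}.
Split {A,B,D,I,L} by δ(·,0) → {D,I,L} and {A,B}.
On input 1, block {D,I,L} splits into {D,L} and {I}.
On input 0, block {C,K} splits into {C} and {K}.
No further refinement is possible. Final partition (6 blocks): {G,J} | {D,L} | {C} | {A,B} | {I} | {K}.
A and K end up in different blocks, so they are distinguishable. For instance, the string '1' is accepted from only K.

No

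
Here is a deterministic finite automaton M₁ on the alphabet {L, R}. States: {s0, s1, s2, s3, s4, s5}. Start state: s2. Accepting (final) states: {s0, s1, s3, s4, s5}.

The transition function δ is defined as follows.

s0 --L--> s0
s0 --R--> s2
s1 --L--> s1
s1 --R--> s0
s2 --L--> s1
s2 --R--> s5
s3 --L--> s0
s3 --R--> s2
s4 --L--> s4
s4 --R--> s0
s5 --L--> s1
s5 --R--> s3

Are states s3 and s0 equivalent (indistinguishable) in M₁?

States {s4} cannot be reached from the start state, so discard them.
Initial partition by acceptance: {s0,s1,s3,s5} | {s2}.
Refine {s0,s1,s3,s5} on symbol R: members go to different blocks, giving {s0,s3} and {s1,s5}.
The partition is now stable with 3 blocks: {s0,s3} | {s2} | {s1,s5}.
s3 and s0 lie in the same block of the stable partition, so they are equivalent — no string distinguishes them.

Yes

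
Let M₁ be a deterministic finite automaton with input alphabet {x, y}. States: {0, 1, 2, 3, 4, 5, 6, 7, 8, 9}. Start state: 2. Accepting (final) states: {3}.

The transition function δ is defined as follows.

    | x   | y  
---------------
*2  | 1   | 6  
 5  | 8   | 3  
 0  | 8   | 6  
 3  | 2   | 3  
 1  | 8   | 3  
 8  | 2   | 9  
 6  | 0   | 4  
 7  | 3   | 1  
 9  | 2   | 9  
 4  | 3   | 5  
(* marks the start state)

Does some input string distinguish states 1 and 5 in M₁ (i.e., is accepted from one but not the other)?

No

Reachable states from the start: {0,1,2,3,4,5,6,8,9}. Unreachable: {7} — drop them.
Initial partition by acceptance: {3} | {0,1,2,4,5,6,8,9}.
On input x, block {0,1,2,4,5,6,8,9} splits into {0,1,2,5,6,8,9} and {4}.
Refine {0,1,2,5,6,8,9} on symbol y: members go to different blocks, giving {0,2,8,9} and {1,5} and {6}.
Split {0,2,8,9} by δ(·,x) → {0,8,9} and {2}.
On input x, block {0,8,9} splits into {8,9} and {0}.
The partition is now stable with 7 blocks: {3} | {8,9} | {4} | {1,5} | {6} | {2} | {0}.
1 and 5 lie in the same block of the stable partition, so they are equivalent — no string distinguishes them.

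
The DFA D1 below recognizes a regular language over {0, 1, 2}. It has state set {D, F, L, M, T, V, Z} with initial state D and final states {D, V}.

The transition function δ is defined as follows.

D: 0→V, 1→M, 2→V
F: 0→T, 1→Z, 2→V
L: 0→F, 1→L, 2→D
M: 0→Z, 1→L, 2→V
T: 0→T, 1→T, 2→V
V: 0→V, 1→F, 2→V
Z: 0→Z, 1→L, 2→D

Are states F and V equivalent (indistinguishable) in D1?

No

P0 = {D,V} | {F,L,M,T,Z}.
The partition is now stable with 2 blocks: {D,V} | {F,L,M,T,Z}.
F and V end up in different blocks, so they are distinguishable. For instance, the string 'ε' is accepted from only V.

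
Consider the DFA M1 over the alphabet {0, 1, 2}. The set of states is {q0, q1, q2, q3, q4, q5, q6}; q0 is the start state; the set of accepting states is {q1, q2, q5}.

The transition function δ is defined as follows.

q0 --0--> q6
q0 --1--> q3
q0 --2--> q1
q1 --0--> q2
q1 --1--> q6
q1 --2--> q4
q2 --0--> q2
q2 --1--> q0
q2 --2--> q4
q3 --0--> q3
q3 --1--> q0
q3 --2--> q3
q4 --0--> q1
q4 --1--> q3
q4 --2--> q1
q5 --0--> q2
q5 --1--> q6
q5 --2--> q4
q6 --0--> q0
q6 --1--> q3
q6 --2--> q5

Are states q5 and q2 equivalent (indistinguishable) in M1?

All states are reachable from the start state.
Initial partition by acceptance: {q1,q2,q5} | {q0,q3,q4,q6}.
On input 0, block {q0,q3,q4,q6} splits into {q0,q3,q6} and {q4}.
On input 2, block {q0,q3,q6} splits into {q0,q6} and {q3}.
Stable partition: {q1,q2,q5} | {q0,q6} | {q4} | {q3} — 4 equivalence classes.
q5 and q2 lie in the same block of the stable partition, so they are equivalent — no string distinguishes them.

Yes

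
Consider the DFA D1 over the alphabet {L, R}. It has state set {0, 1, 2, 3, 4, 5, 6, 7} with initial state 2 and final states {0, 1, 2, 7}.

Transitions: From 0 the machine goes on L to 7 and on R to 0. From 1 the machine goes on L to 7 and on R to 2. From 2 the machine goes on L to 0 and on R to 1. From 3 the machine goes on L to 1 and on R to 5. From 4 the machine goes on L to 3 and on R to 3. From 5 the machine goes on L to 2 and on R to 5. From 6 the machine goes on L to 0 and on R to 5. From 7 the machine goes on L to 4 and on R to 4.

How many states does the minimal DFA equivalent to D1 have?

7

First remove the unreachable states {6}; 7 states remain.
P0 = {0,1,2,7} | {3,4,5}.
Refine {0,1,2,7} on symbol L: members go to different blocks, giving {0,1,2} and {7}.
Refine {0,1,2} on symbol L: members go to different blocks, giving {0,1} and {2}.
Split {0,1} by δ(·,R) → {0} and {1}.
Split {3,4,5} by δ(·,L) → {3} and {4} and {5}.
No further refinement is possible. Final partition (7 blocks): {0} | {3} | {7} | {2} | {1} | {4} | {5}.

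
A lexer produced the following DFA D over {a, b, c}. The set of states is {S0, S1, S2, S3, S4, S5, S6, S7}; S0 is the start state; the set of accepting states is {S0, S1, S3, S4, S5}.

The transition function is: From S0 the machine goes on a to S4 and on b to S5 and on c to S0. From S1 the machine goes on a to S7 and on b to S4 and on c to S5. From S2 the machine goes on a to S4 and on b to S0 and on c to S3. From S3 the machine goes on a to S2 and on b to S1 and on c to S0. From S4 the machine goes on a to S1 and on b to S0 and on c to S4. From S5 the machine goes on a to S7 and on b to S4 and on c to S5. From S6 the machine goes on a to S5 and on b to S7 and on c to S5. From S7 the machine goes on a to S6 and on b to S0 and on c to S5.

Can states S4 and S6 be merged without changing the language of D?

No

First remove the unreachable states {S2,S3}; 6 states remain.
Start with accepting vs non-accepting: {S0,S1,S4,S5} | {S6,S7}.
On input a, block {S0,S1,S4,S5} splits into {S0,S4} and {S1,S5}.
Refine {S0,S4} on symbol a: members go to different blocks, giving {S0} and {S4}.
On input a, block {S6,S7} splits into {S6} and {S7}.
Stable partition: {S0} | {S6} | {S1,S5} | {S4} | {S7} — 5 equivalence classes.
S4 and S6 end up in different blocks, so they are distinguishable. For instance, the string 'ε' is accepted from only S4.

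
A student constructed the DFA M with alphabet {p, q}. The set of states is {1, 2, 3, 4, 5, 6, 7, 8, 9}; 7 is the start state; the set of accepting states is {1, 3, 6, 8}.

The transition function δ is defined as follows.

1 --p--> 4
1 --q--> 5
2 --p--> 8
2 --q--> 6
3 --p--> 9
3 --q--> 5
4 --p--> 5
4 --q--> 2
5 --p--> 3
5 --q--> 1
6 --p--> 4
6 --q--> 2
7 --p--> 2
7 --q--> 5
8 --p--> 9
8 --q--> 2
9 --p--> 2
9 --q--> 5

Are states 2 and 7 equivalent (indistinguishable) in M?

No

Every state is reachable, so we keep all 9.
Initial partition by acceptance: {1,3,6,8} | {2,4,5,7,9}.
Split {2,4,5,7,9} by δ(·,p) → {4,7,9} and {2,5}.
Stable partition: {1,3,6,8} | {4,7,9} | {2,5} — 3 equivalence classes.
2 and 7 end up in different blocks, so they are distinguishable. For instance, the string 'p' is accepted from only 2.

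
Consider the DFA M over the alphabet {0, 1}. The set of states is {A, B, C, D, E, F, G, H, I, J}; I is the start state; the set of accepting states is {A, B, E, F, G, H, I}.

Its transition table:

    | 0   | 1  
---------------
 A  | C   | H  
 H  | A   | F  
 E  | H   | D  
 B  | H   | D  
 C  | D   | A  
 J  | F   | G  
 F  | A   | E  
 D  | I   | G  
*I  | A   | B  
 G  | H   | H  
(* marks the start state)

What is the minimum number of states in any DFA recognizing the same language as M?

First remove the unreachable states {J}; 9 states remain.
Initial partition by acceptance: {A,B,E,F,G,H,I} | {C,D}.
Split {A,B,E,F,G,H,I} by δ(·,0) → {B,E,F,G,H,I} and {A}.
Refine {B,E,F,G,H,I} on symbol 0: members go to different blocks, giving {B,E,G} and {F,H,I}.
On input 1, block {B,E,G} splits into {B,E} and {G}.
Split {C,D} by δ(·,0) → {C} and {D}.
Split {F,H,I} by δ(·,1) → {F,I} and {H}.
The partition is now stable with 7 blocks: {B,E} | {C} | {A} | {F,I} | {G} | {D} | {H}.

7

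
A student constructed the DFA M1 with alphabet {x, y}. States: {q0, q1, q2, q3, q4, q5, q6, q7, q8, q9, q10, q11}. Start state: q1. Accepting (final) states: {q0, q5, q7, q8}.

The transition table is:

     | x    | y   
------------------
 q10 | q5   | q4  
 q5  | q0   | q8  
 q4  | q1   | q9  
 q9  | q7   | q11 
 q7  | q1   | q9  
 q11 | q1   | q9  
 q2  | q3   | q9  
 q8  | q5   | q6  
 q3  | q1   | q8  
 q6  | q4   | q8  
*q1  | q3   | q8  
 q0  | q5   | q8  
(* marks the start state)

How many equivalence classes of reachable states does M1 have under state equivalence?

7

States {q2,q10} cannot be reached from the start state, so discard them.
Initial partition by acceptance: {q0,q5,q7,q8} | {q1,q3,q4,q6,q9,q11}.
Refine {q0,q5,q7,q8} on symbol x: members go to different blocks, giving {q0,q5,q8} and {q7}.
On input y, block {q0,q5,q8} splits into {q0,q5} and {q8}.
Split {q1,q3,q4,q6,q9,q11} by δ(·,x) → {q1,q3,q4,q6,q11} and {q9}.
Refine {q1,q3,q4,q6,q11} on symbol y: members go to different blocks, giving {q1,q3,q6} and {q4,q11}.
Split {q1,q3,q6} by δ(·,x) → {q1,q3} and {q6}.
The partition is now stable with 7 blocks: {q0,q5} | {q1,q3} | {q7} | {q8} | {q9} | {q4,q11} | {q6}.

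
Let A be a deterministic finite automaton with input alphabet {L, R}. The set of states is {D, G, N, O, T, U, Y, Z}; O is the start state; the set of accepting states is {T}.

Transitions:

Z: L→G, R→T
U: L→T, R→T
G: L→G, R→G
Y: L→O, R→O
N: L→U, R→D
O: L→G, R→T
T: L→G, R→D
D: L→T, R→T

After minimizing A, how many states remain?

4

First remove the unreachable states {N,U,Y,Z}; 4 states remain.
Initial partition by acceptance: {T} | {D,G,O}.
Refine {D,G,O} on symbol L: members go to different blocks, giving {G,O} and {D}.
Split {G,O} by δ(·,R) → {G} and {O}.
The partition is now stable with 4 blocks: {T} | {G} | {D} | {O}.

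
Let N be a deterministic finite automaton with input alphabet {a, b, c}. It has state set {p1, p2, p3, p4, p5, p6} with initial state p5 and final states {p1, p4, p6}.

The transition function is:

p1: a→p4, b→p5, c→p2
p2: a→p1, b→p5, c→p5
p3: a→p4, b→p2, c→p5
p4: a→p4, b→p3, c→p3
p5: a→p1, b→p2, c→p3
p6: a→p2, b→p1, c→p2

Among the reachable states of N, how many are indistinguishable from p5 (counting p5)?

First remove the unreachable states {p6}; 5 states remain.
Initial partition by acceptance: {p1,p4} | {p2,p3,p5}.
No further refinement is possible. Final partition (2 blocks): {p1,p4} | {p2,p3,p5}.
The equivalence class containing p5 is {p2,p3,p5}, of size 3.

3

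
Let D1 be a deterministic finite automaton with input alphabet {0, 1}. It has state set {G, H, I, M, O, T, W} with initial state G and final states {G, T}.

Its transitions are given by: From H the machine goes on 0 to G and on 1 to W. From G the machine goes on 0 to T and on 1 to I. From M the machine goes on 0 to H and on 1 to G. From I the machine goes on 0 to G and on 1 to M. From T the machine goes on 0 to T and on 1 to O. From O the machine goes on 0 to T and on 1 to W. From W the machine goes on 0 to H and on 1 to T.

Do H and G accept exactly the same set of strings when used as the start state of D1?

No

All states are reachable from the start state.
P0 = {G,T} | {H,I,M,O,W}.
Split {H,I,M,O,W} by δ(·,0) → {H,I,O} and {M,W}.
No further refinement is possible. Final partition (3 blocks): {G,T} | {H,I,O} | {M,W}.
H and G end up in different blocks, so they are distinguishable. For instance, the string 'ε' is accepted from only G.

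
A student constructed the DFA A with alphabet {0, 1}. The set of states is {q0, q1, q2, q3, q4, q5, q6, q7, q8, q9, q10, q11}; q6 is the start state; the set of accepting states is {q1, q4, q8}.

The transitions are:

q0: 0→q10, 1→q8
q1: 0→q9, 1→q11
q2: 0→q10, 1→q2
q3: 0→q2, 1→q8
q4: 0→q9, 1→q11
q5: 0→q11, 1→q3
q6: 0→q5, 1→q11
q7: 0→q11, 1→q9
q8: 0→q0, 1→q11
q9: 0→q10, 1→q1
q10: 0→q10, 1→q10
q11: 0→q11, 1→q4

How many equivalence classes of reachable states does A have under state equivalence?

6

Reachable states from the start: {q0,q1,q2,q3,q4,q5,q6,q8,q9,q10,q11}. Unreachable: {q7} — drop them.
Start with accepting vs non-accepting: {q1,q4,q8} | {q0,q2,q3,q5,q6,q9,q10,q11}.
Split {q0,q2,q3,q5,q6,q9,q10,q11} by δ(·,1) → {q0,q3,q9,q11} and {q2,q5,q6,q10}.
Refine {q0,q3,q9,q11} on symbol 0: members go to different blocks, giving {q0,q3,q9} and {q11}.
Split {q2,q5,q6,q10} by δ(·,0) → {q2,q6,q10} and {q5}.
On input 0, block {q2,q6,q10} splits into {q2,q10} and {q6}.
No further refinement is possible. Final partition (6 blocks): {q1,q4,q8} | {q0,q3,q9} | {q2,q10} | {q11} | {q5} | {q6}.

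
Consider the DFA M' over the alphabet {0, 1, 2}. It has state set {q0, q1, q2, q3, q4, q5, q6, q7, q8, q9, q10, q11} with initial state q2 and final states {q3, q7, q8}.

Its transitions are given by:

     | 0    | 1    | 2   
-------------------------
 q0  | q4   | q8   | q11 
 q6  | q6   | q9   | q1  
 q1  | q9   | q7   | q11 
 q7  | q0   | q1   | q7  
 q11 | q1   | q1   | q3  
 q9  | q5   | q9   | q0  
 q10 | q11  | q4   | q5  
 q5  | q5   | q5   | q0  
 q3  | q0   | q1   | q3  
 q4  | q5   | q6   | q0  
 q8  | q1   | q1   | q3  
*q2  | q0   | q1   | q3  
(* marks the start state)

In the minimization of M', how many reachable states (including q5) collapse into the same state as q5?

First remove the unreachable states {q10}; 11 states remain.
Start with accepting vs non-accepting: {q3,q7,q8} | {q0,q1,q2,q4,q5,q6,q9,q11}.
On input 1, block {q0,q1,q2,q4,q5,q6,q9,q11} splits into {q2,q4,q5,q6,q9,q11} and {q0,q1}.
On input 0, block {q2,q4,q5,q6,q9,q11} splits into {q4,q5,q6,q9} and {q2,q11}.
Stable partition: {q3,q7,q8} | {q4,q5,q6,q9} | {q0,q1} | {q2,q11} — 4 equivalence classes.
State q5 belongs to the block {q4,q5,q6,q9}, which has 4 states.

4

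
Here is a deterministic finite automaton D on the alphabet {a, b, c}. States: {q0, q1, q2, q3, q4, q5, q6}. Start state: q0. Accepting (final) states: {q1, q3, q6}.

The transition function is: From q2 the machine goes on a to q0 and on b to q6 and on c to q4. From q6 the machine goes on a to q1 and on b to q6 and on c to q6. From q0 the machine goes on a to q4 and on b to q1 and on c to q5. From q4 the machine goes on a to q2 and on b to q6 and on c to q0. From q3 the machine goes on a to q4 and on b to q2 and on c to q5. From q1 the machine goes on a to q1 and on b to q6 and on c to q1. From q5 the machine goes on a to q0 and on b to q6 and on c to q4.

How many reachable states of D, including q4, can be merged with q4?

First remove the unreachable states {q3}; 6 states remain.
Start with accepting vs non-accepting: {q1,q6} | {q0,q2,q4,q5}.
Stable partition: {q1,q6} | {q0,q2,q4,q5} — 2 equivalence classes.
The equivalence class containing q4 is {q0,q2,q4,q5}, of size 4.

4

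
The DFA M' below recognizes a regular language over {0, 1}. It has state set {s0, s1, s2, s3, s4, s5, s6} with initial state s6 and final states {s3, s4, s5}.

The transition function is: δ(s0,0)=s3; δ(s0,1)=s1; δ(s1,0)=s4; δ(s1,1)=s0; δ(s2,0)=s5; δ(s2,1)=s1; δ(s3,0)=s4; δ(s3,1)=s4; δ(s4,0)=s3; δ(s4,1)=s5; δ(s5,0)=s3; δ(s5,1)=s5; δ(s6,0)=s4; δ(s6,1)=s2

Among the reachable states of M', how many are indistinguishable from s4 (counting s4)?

3

Initial partition by acceptance: {s3,s4,s5} | {s0,s1,s2,s6}.
Stable partition: {s3,s4,s5} | {s0,s1,s2,s6} — 2 equivalence classes.
The equivalence class containing s4 is {s3,s4,s5}, of size 3.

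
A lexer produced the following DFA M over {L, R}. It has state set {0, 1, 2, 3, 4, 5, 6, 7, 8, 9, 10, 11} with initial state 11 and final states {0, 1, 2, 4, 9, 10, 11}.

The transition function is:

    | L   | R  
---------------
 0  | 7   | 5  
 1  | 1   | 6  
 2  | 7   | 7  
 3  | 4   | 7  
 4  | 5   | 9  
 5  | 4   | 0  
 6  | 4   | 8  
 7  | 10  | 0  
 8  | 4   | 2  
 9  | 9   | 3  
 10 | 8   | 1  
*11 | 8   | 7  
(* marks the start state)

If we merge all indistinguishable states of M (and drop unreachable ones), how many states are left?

All states are reachable from the start state.
P0 = {0,1,2,4,9,10,11} | {3,5,6,7,8}.
On input L, block {0,1,2,4,9,10,11} splits into {0,2,4,10,11} and {1,9}.
On input R, block {0,2,4,10,11} splits into {0,2,11} and {4,10}.
Split {3,5,6,7,8} by δ(·,R) → {5,7,8} and {3,6}.
No further refinement is possible. Final partition (5 blocks): {0,2,11} | {5,7,8} | {1,9} | {4,10} | {3,6}.

5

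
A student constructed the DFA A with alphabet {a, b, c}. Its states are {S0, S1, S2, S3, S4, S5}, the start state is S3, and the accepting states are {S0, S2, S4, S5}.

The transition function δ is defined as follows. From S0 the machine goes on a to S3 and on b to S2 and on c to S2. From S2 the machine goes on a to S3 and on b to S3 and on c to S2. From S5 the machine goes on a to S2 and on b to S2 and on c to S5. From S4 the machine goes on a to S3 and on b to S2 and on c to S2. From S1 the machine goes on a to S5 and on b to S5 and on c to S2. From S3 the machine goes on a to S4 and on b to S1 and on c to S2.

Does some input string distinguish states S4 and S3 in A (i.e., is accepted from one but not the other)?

Reachable states from the start: {S1,S2,S3,S4,S5}. Unreachable: {S0} — drop them.
P0 = {S2,S4,S5} | {S1,S3}.
Split {S2,S4,S5} by δ(·,a) → {S2,S4} and {S5}.
On input b, block {S2,S4} splits into {S2} and {S4}.
Split {S1,S3} by δ(·,a) → {S1} and {S3}.
No further refinement is possible. Final partition (5 blocks): {S2} | {S1} | {S5} | {S4} | {S3}.
S4 and S3 end up in different blocks, so they are distinguishable. For instance, the string 'ε' is accepted from only S4.

Yes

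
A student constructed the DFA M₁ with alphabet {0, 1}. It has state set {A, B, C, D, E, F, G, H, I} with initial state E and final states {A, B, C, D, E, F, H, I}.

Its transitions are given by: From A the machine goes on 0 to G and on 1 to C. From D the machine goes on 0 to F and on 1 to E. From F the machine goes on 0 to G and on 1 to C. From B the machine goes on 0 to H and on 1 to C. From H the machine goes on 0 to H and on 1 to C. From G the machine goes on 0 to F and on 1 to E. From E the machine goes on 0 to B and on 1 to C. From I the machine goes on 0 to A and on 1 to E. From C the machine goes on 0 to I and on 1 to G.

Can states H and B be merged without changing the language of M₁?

First remove the unreachable states {D}; 8 states remain.
Start with accepting vs non-accepting: {A,B,C,E,F,H,I} | {G}.
On input 0, block {A,B,C,E,F,H,I} splits into {B,C,E,H,I} and {A,F}.
Split {B,C,E,H,I} by δ(·,0) → {B,C,E,H} and {I}.
On input 0, block {B,C,E,H} splits into {B,E,H} and {C}.
No further refinement is possible. Final partition (5 blocks): {B,E,H} | {G} | {A,F} | {I} | {C}.
H and B lie in the same block of the stable partition, so they are equivalent — no string distinguishes them.

Yes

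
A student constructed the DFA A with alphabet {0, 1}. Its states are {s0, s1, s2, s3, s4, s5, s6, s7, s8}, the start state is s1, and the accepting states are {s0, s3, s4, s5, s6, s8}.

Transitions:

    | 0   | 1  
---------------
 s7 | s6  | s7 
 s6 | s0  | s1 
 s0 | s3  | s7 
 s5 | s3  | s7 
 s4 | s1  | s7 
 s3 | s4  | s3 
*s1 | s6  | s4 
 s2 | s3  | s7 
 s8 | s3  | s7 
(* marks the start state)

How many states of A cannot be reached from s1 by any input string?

No path from s1 leads to s2, s5, s8; the other 6 states are all reachable.

3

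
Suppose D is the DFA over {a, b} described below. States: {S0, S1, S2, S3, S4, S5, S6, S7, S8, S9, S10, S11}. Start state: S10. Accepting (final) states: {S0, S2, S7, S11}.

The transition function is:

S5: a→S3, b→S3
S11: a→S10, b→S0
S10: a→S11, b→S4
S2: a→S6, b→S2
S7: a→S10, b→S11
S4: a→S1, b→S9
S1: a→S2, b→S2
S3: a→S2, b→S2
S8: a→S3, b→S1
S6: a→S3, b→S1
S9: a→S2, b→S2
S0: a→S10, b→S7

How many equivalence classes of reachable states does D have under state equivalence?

States {S5,S8} cannot be reached from the start state, so discard them.
P0 = {S0,S2,S7,S11} | {S1,S3,S4,S6,S9,S10}.
On input a, block {S1,S3,S4,S6,S9,S10} splits into {S1,S3,S9,S10} and {S4,S6}.
On input a, block {S0,S2,S7,S11} splits into {S0,S7,S11} and {S2}.
On input a, block {S1,S3,S9,S10} splits into {S1,S3,S9} and {S10}.
No further refinement is possible. Final partition (5 blocks): {S0,S7,S11} | {S1,S3,S9} | {S4,S6} | {S2} | {S10}.

5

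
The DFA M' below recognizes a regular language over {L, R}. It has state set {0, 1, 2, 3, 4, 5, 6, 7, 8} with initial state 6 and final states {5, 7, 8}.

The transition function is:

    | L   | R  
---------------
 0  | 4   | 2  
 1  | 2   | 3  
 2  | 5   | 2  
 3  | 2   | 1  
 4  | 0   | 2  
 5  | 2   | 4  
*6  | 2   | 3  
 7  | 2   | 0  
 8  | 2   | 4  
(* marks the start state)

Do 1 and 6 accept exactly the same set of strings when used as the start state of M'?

Yes

States {7,8} cannot be reached from the start state, so discard them.
Start with accepting vs non-accepting: {5} | {0,1,2,3,4,6}.
Split {0,1,2,3,4,6} by δ(·,L) → {0,1,3,4,6} and {2}.
Refine {0,1,3,4,6} on symbol L: members go to different blocks, giving {1,3,6} and {0,4}.
No further refinement is possible. Final partition (4 blocks): {5} | {1,3,6} | {2} | {0,4}.
1 and 6 lie in the same block of the stable partition, so they are equivalent — no string distinguishes them.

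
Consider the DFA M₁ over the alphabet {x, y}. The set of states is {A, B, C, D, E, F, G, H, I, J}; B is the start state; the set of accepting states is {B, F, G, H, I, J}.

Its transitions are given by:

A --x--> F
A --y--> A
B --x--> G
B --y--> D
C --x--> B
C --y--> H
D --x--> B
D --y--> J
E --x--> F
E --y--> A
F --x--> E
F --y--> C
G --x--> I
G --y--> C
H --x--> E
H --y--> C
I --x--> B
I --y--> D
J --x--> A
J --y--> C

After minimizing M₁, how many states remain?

All states are reachable from the start state.
Start with accepting vs non-accepting: {B,F,G,H,I,J} | {A,C,D,E}.
Refine {B,F,G,H,I,J} on symbol x: members go to different blocks, giving {B,G,I} and {F,H,J}.
Split {A,C,D,E} by δ(·,x) → {A,E} and {C,D}.
The partition is now stable with 4 blocks: {B,G,I} | {A,E} | {F,H,J} | {C,D}.

4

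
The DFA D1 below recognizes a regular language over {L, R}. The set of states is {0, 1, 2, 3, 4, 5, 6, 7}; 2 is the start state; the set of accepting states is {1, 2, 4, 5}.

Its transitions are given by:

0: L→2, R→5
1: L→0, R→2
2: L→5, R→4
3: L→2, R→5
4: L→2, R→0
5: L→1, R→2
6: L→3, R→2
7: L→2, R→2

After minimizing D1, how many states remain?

Reachable states from the start: {0,1,2,4,5}. Unreachable: {3,6,7} — drop them.
Start with accepting vs non-accepting: {1,2,4,5} | {0}.
On input L, block {1,2,4,5} splits into {2,4,5} and {1}.
Split {2,4,5} by δ(·,L) → {2,4} and {5}.
Refine {2,4} on symbol L: members go to different blocks, giving {2} and {4}.
The partition is now stable with 5 blocks: {2} | {0} | {1} | {5} | {4}.

5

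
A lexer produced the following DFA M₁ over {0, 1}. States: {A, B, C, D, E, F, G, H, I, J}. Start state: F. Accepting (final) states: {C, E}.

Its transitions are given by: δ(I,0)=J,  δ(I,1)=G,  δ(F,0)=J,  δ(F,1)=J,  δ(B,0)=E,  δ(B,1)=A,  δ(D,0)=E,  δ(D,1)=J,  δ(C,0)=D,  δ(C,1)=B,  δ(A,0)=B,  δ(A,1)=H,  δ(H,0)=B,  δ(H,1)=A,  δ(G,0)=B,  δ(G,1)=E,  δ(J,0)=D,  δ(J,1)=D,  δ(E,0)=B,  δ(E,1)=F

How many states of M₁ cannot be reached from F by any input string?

3

No path from F leads to C, G, I; the other 7 states are all reachable.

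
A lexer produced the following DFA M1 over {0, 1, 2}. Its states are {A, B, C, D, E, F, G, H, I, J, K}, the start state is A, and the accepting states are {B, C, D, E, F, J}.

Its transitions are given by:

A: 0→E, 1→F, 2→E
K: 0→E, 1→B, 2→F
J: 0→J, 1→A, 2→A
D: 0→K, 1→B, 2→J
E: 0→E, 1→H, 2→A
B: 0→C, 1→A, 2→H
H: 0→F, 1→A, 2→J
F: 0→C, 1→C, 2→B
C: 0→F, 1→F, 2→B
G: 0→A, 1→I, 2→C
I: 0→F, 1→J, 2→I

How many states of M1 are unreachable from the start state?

Starting at A and following transitions, the reachable set is {A, B, C, E, F, H, J}. That leaves D, G, I, K unreachable — 4 in total.

4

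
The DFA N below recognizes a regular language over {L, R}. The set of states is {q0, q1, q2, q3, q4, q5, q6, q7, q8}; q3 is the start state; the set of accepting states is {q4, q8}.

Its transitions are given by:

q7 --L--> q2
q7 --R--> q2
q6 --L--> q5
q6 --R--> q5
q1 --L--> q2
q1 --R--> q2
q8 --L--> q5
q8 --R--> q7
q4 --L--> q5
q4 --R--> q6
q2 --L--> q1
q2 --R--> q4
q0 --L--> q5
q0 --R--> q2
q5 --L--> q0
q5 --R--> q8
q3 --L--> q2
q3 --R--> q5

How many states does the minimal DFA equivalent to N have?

Every state is reachable, so we keep all 9.
Initial partition by acceptance: {q4,q8} | {q0,q1,q2,q3,q5,q6,q7}.
Split {q0,q1,q2,q3,q5,q6,q7} by δ(·,R) → {q0,q1,q3,q6,q7} and {q2,q5}.
Stable partition: {q4,q8} | {q0,q1,q3,q6,q7} | {q2,q5} — 3 equivalence classes.

3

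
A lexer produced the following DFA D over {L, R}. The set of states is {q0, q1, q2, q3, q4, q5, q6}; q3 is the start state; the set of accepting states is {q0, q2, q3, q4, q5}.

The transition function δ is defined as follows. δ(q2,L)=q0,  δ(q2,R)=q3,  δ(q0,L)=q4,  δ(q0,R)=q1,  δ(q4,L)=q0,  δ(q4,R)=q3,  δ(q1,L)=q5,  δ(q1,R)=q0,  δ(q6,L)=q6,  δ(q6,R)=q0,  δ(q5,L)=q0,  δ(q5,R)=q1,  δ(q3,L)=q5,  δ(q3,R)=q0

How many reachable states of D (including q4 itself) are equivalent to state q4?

States {q2,q6} cannot be reached from the start state, so discard them.
P0 = {q0,q3,q4,q5} | {q1}.
On input R, block {q0,q3,q4,q5} splits into {q0,q5} and {q3,q4}.
Split {q0,q5} by δ(·,L) → {q0} and {q5}.
Refine {q3,q4} on symbol L: members go to different blocks, giving {q3} and {q4}.
Stable partition: {q0} | {q1} | {q3} | {q5} | {q4} — 5 equivalence classes.
The equivalence class containing q4 is {q4}, of size 1.

1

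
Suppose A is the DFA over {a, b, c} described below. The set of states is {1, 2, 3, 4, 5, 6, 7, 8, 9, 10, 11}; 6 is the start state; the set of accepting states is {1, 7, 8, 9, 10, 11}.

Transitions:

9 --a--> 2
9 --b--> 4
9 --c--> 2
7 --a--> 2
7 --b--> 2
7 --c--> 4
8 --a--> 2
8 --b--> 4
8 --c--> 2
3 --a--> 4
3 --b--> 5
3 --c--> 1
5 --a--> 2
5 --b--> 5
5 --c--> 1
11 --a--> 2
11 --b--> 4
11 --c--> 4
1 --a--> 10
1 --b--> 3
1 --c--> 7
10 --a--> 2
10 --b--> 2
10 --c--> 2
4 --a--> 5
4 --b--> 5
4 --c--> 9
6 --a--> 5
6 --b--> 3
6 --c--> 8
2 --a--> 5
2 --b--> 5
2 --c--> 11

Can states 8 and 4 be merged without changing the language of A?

Every state is reachable, so we keep all 11.
Initial partition by acceptance: {1,7,8,9,10,11} | {2,3,4,5,6}.
On input a, block {1,7,8,9,10,11} splits into {7,8,9,10,11} and {1}.
Refine {2,3,4,5,6} on symbol c: members go to different blocks, giving {2,4,6} and {3,5}.
The partition is now stable with 4 blocks: {7,8,9,10,11} | {2,4,6} | {1} | {3,5}.
8 and 4 end up in different blocks, so they are distinguishable. For instance, the string 'ε' is accepted from only 8.

No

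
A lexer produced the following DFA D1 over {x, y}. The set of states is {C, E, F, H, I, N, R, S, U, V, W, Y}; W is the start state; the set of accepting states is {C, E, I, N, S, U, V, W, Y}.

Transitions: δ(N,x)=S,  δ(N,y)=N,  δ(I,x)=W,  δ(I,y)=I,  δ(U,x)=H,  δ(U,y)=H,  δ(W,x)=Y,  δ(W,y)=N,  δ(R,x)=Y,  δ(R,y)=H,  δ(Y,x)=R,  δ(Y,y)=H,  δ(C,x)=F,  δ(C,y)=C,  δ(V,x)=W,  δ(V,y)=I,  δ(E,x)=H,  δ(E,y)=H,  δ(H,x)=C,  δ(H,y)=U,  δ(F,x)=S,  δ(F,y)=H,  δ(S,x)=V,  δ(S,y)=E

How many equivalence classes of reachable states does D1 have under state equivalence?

10

P0 = {C,E,I,N,S,U,V,W,Y} | {F,H,R}.
Refine {C,E,I,N,S,U,V,W,Y} on symbol x: members go to different blocks, giving {I,N,S,V,W} and {C,E,U,Y}.
Split {I,N,S,V,W} by δ(·,x) → {I,N,S,V} and {W}.
Refine {I,N,S,V} on symbol x: members go to different blocks, giving {N,S} and {I,V}.
On input x, block {N,S} splits into {N} and {S}.
On input x, block {F,H,R} splits into {H,R} and {F}.
Refine {H,R} on symbol y: members go to different blocks, giving {H} and {R}.
Split {C,E,U,Y} by δ(·,x) → {E,U} and {C} and {Y}.
No further refinement is possible. Final partition (10 blocks): {N} | {H} | {E,U} | {W} | {I,V} | {S} | {F} | {R} | {C} | {Y}.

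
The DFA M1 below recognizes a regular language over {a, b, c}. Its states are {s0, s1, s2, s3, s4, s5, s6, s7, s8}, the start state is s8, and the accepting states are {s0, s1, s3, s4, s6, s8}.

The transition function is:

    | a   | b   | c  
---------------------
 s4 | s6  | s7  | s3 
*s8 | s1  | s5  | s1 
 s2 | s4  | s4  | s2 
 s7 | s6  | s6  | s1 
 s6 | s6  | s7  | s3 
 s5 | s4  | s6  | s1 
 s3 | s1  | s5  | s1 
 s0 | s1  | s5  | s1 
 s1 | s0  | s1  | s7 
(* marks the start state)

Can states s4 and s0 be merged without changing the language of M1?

No

Reachable states from the start: {s0,s1,s3,s4,s5,s6,s7,s8}. Unreachable: {s2} — drop them.
Initial partition by acceptance: {s0,s1,s3,s4,s6,s8} | {s5,s7}.
On input b, block {s0,s1,s3,s4,s6,s8} splits into {s0,s3,s4,s6,s8} and {s1}.
Refine {s0,s3,s4,s6,s8} on symbol a: members go to different blocks, giving {s0,s3,s8} and {s4,s6}.
No further refinement is possible. Final partition (4 blocks): {s0,s3,s8} | {s5,s7} | {s1} | {s4,s6}.
s4 and s0 end up in different blocks, so they are distinguishable. For instance, the string 'ab' is accepted from only s0.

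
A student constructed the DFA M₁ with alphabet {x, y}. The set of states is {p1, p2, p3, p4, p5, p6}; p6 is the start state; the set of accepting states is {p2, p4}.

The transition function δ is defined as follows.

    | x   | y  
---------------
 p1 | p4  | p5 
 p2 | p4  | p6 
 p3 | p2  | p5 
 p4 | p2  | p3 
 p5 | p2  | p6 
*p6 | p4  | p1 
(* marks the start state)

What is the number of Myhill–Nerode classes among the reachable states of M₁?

Every state is reachable, so we keep all 6.
P0 = {p2,p4} | {p1,p3,p5,p6}.
The partition is now stable with 2 blocks: {p2,p4} | {p1,p3,p5,p6}.

2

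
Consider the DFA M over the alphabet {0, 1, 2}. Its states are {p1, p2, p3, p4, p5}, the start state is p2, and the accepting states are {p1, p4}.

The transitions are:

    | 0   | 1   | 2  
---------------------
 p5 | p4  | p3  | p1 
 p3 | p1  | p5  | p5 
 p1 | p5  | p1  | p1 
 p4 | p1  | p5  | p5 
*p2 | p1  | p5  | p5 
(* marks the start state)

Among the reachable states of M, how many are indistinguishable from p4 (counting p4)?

1

Every state is reachable, so we keep all 5.
P0 = {p1,p4} | {p2,p3,p5}.
Split {p1,p4} by δ(·,0) → {p1} and {p4}.
Split {p2,p3,p5} by δ(·,0) → {p2,p3} and {p5}.
Stable partition: {p1} | {p2,p3} | {p4} | {p5} — 4 equivalence classes.
State p4 belongs to the block {p4}, which has 1 states.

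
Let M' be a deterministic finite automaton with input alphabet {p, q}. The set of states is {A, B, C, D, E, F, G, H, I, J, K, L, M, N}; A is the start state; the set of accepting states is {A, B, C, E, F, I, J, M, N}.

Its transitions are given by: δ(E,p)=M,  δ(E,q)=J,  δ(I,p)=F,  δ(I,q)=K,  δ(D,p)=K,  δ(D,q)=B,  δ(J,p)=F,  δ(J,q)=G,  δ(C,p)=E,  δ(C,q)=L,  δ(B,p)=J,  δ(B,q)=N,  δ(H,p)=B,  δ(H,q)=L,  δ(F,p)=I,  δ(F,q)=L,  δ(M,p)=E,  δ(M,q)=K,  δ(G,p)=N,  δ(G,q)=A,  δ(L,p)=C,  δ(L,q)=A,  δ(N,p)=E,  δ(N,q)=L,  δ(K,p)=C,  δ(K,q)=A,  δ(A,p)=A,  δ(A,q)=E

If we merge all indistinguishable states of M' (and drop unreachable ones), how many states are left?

5

Reachable states from the start: {A,C,E,F,G,I,J,K,L,M,N}. Unreachable: {B,D,H} — drop them.
P0 = {A,C,E,F,I,J,M,N} | {G,K,L}.
Split {A,C,E,F,I,J,M,N} by δ(·,q) → {C,F,I,J,M,N} and {A,E}.
Split {C,F,I,J,M,N} by δ(·,p) → {C,M,N} and {F,I,J}.
Refine {A,E} on symbol p: members go to different blocks, giving {A} and {E}.
Stable partition: {C,M,N} | {G,K,L} | {A} | {F,I,J} | {E} — 5 equivalence classes.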